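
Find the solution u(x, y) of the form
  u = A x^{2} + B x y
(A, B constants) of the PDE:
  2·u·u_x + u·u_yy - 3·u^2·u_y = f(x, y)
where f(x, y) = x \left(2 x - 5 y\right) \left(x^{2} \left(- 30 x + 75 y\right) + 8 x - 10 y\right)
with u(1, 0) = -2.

Substitute the ansatz u = A x^{2} + B x y into the left-hand side.
Derivatives of the ansatz:
  u_x = 2 A x + B y
  u_yy = 0
  u_y = B x
Term by term:
  2·u·u_x = 4 A^{2} x^{3} + 6 A B x^{2} y + 2 B^{2} x y^{2}
  u·u_yy = 0
  -3·u^2·u_y = - 3 A^{2} B x^{5} - 6 A B^{2} x^{4} y - 3 B^{3} x^{3} y^{2}
So the left-hand side equals
  - 3 A^{2} B x^{5} + 4 A^{2} x^{3} - 6 A B^{2} x^{4} y + 6 A B x^{2} y - 3 B^{3} x^{3} y^{2} + 2 B^{2} x y^{2}
This must equal f(x, y) identically; expanded, f = - 60 x^{5} + 300 x^{4} y - 375 x^{3} y^{2} + 16 x^{3} - 60 x^{2} y + 50 x y^{2}.
Matching coefficients of the independent functions:
  [x^{3}]:  4 A^{2} = 16
  [x^{5}]:  - 3 A^{2} B = -60
  [x y^{2}]:  2 B^{2} = 50
  [x^{2} y]:  6 A B = -60
  [x^{3} y^{2}]:  - 3 B^{3} = -375
  [x^{4} y]:  - 6 A B^{2} = 300
Solving: A = -2, B = 5.
Check against the point condition:
  u(1, 0) = -2  ⟹  A = -2  ✓
Hence u(x, y) = - 2 x^{2} + 5 x y.

Answer: u(x, y) = - 2 x^{2} + 5 x y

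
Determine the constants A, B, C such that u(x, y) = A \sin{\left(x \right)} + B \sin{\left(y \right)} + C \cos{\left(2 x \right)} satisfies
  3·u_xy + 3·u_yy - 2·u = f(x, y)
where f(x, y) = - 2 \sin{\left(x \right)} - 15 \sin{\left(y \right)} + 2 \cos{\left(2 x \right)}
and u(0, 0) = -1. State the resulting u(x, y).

Substitute the ansatz u = A \sin{\left(x \right)} + B \sin{\left(y \right)} + C \cos{\left(2 x \right)} into the left-hand side.
Derivatives of the ansatz:
  u_xy = 0
  u_yy = - B \sin{\left(y \right)}
Term by term:
  3·u_xy = 0
  3·u_yy = - 3 B \sin{\left(y \right)}
  -2·u = - 2 A \sin{\left(x \right)} - 2 B \sin{\left(y \right)} - 2 C \cos{\left(2 x \right)}
So the left-hand side equals
  - 2 A \sin{\left(x \right)} - 5 B \sin{\left(y \right)} - 2 C \cos{\left(2 x \right)}
This must equal f(x, y) = - 2 \sin{\left(x \right)} - 15 \sin{\left(y \right)} + 2 \cos{\left(2 x \right)} identically.
Matching coefficients of the independent functions:
  [\sin{\left(x \right)}]:  - 2 A = -2
  [\sin{\left(y \right)}]:  - 5 B = -15
  [\cos{\left(2 x \right)}]:  - 2 C = 2
Solving: A = 1, B = 3, C = -1.
Check against the point condition:
  u(0, 0) = -1  ⟹  C = -1  ✓
Hence u(x, y) = \sin{\left(x \right)} + 3 \sin{\left(y \right)} - \cos{\left(2 x \right)}.

Answer: u(x, y) = \sin{\left(x \right)} + 3 \sin{\left(y \right)} - \cos{\left(2 x \right)}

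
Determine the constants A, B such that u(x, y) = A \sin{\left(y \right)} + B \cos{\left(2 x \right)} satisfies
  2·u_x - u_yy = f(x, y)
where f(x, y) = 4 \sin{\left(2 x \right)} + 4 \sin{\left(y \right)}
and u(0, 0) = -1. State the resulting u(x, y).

Substitute the ansatz u = A \sin{\left(y \right)} + B \cos{\left(2 x \right)} into the left-hand side.
Derivatives of the ansatz:
  u_x = - 2 B \sin{\left(2 x \right)}
  u_yy = - A \sin{\left(y \right)}
Term by term:
  2·u_x = - 4 B \sin{\left(2 x \right)}
  -u_yy = A \sin{\left(y \right)}
So the left-hand side equals
  A \sin{\left(y \right)} - 4 B \sin{\left(2 x \right)}
This must equal f(x, y) = 4 \sin{\left(2 x \right)} + 4 \sin{\left(y \right)} identically.
Matching coefficients of the independent functions:
  [\sin{\left(2 x \right)}]:  - 4 B = 4
  [\sin{\left(y \right)}]:  A = 4
Solving: A = 4, B = -1.
Check against the point condition:
  u(0, 0) = -1  ⟹  B = -1  ✓
Hence u(x, y) = 4 \sin{\left(y \right)} - \cos{\left(2 x \right)}.

Answer: u(x, y) = 4 \sin{\left(y \right)} - \cos{\left(2 x \right)}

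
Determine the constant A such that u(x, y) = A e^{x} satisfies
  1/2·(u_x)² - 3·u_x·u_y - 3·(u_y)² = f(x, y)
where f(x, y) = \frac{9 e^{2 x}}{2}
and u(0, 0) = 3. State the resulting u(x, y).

Substitute the ansatz u = A e^{x} into the left-hand side.
Derivatives of the ansatz:
  u_x = A e^{x}
  u_y = 0
Term by term:
  1/2·(u_x)² = \frac{A^{2} e^{2 x}}{2}
  -3·u_x·u_y = 0
  -3·(u_y)² = 0
So the left-hand side equals
  \frac{A^{2} e^{2 x}}{2}
This must equal f(x, y) = \frac{9 e^{2 x}}{2} identically.
Matching coefficients of the independent functions:
  [e^{2 x}]:  \frac{A^{2}}{2} = \frac{9}{2}
These equations allow (A) = (-3) or (3).
Impose the point condition(s):
  u(0, 0) = 3  ⟹  A = 3
Only A = 3 satisfies everything.
Hence u(x, y) = 3 e^{x}.

Answer: u(x, y) = 3 e^{x}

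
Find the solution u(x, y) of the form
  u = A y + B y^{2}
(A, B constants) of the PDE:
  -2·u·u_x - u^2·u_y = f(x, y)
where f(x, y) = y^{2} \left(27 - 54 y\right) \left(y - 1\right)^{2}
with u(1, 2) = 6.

Substitute the ansatz u = A y + B y^{2} into the left-hand side.
Derivatives of the ansatz:
  u_x = 0
  u_y = A + 2 B y
Term by term:
  -2·u·u_x = 0
  -u^2·u_y = - A^{3} y^{2} - 4 A^{2} B y^{3} - 5 A B^{2} y^{4} - 2 B^{3} y^{5}
So the left-hand side equals
  - A^{3} y^{2} - 4 A^{2} B y^{3} - 5 A B^{2} y^{4} - 2 B^{3} y^{5}
This must equal f(x, y) identically; expanded, f = - 54 y^{5} + 135 y^{4} - 108 y^{3} + 27 y^{2}.
Matching coefficients of the independent functions:
  [y^{2}]:  - A^{3} = 27
  [y^{3}]:  - 4 A^{2} B = -108
  [y^{4}]:  - 5 A B^{2} = 135
  [y^{5}]:  - 2 B^{3} = -54
Solving: A = -3, B = 3.
Check against the point condition:
  u(1, 2) = 6  ⟹  2 A + 4 B = 6  ✓
Hence u(x, y) = 3 y^{2} - 3 y.

Answer: u(x, y) = 3 y^{2} - 3 y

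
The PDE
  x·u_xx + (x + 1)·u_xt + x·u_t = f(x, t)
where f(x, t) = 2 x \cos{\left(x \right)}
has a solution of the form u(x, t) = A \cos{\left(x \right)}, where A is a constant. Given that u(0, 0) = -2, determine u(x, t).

Substitute the ansatz u = A \cos{\left(x \right)} into the left-hand side.
Derivatives of the ansatz:
  u_xx = - A \cos{\left(x \right)}
  u_xt = 0
  u_t = 0
Term by term:
  x·u_xx = - A x \cos{\left(x \right)}
  (x + 1)·u_xt = 0
  x·u_t = 0
So the left-hand side equals
  - A x \cos{\left(x \right)}
This must equal f(x, t) = 2 x \cos{\left(x \right)} identically.
Matching coefficients of the independent functions:
  [x \cos{\left(x \right)}]:  - A = 2
Solving: A = -2.
Check against the point condition:
  u(0, 0) = -2  ⟹  A = -2  ✓
Hence u(x, t) = - 2 \cos{\left(x \right)}.

Answer: u(x, t) = - 2 \cos{\left(x \right)}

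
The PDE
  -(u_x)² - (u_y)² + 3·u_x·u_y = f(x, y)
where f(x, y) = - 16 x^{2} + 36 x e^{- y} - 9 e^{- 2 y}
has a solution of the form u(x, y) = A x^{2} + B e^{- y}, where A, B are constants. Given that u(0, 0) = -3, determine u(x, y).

Substitute the ansatz u = A x^{2} + B e^{- y} into the left-hand side.
Derivatives of the ansatz:
  u_x = 2 A x
  u_y = - B e^{- y}
Term by term:
  -(u_x)² = - 4 A^{2} x^{2}
  -(u_y)² = - B^{2} e^{- 2 y}
  3·u_x·u_y = - 6 A B x e^{- y}
So the left-hand side equals
  - 4 A^{2} x^{2} - 6 A B x e^{- y} - B^{2} e^{- 2 y}
This must equal f(x, y) = - 16 x^{2} + 36 x e^{- y} - 9 e^{- 2 y} identically.
Matching coefficients of the independent functions:
  [x^{2}]:  - 4 A^{2} = -16
  [x e^{- y}]:  - 6 A B = 36
  [e^{- 2 y}]:  - B^{2} = -9
These equations allow (A, B) = (-2, 3) or (2, -3).
Impose the point condition(s):
  u(0, 0) = -3  ⟹  B = -3
Only A = 2, B = -3 satisfies everything.
Hence u(x, y) = 2 x^{2} - 3 e^{- y}.

Answer: u(x, y) = 2 x^{2} - 3 e^{- y}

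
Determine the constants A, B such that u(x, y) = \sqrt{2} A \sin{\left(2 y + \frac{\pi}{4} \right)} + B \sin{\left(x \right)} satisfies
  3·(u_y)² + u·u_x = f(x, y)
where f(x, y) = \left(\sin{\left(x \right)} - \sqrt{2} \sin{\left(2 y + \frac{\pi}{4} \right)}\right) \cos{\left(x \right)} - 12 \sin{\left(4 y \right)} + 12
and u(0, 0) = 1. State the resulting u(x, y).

Answer: u(x, y) = - \sin{\left(x \right)} + \sqrt{2} \sin{\left(2 y + \frac{\pi}{4} \right)}

Derivation:
Substitute the ansatz u = \sqrt{2} A \sin{\left(2 y + \frac{\pi}{4} \right)} + B \sin{\left(x \right)} into the left-hand side.
Derivatives of the ansatz:
  u_y = 2 \sqrt{2} A \cos{\left(2 y + \frac{\pi}{4} \right)}
  u_x = B \cos{\left(x \right)}
Term by term:
  3·(u_y)² = 24 A^{2} \cos^{2}{\left(2 y + \frac{\pi}{4} \right)}
  u·u_x = \sqrt{2} A B \sin{\left(2 y + \frac{\pi}{4} \right)} \cos{\left(x \right)} + B^{2} \sin{\left(x \right)} \cos{\left(x \right)}
So the left-hand side equals
  24 A^{2} \cos^{2}{\left(2 y + \frac{\pi}{4} \right)} + \sqrt{2} A B \sin{\left(2 y + \frac{\pi}{4} \right)} \cos{\left(x \right)} + B^{2} \sin{\left(x \right)} \cos{\left(x \right)}
This must equal f(x, y) identically; expanded, f = \sin{\left(x \right)} \cos{\left(x \right)} - \sqrt{2} \sin{\left(2 y + \frac{\pi}{4} \right)} \cos{\left(x \right)} + 24 \cos^{2}{\left(2 y + \frac{\pi}{4} \right)}.
Matching coefficients of the independent functions:
  [\sin{\left(x \right)} \cos{\left(x \right)}]:  B^{2} = 1
  [\sqrt{2} \sin{\left(2 y + \frac{\pi}{4} \right)} \cos{\left(x \right)}]:  A B = -1
  [\cos^{2}{\left(2 y + \frac{\pi}{4} \right)}]:  24 A^{2} = 24
These equations allow (A, B) = (-1, 1) or (1, -1).
Impose the point condition(s):
  u(0, 0) = 1  ⟹  A = 1
Only A = 1, B = -1 satisfies everything.
Hence u(x, y) = - \sin{\left(x \right)} + \sqrt{2} \sin{\left(2 y + \frac{\pi}{4} \right)}.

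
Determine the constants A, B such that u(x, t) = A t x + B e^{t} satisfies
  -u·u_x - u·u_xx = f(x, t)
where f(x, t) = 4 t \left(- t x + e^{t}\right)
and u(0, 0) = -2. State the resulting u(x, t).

Substitute the ansatz u = A t x + B e^{t} into the left-hand side.
Derivatives of the ansatz:
  u_x = A t
  u_xx = 0
Term by term:
  -u·u_x = - A^{2} t^{2} x - A B t e^{t}
  -u·u_xx = 0
So the left-hand side equals
  - A^{2} t^{2} x - A B t e^{t}
This must equal f(x, t) identically; expanded, f = - 4 t^{2} x + 4 t e^{t}.
Matching coefficients of the independent functions:
  [t e^{t}]:  - A B = 4
  [t^{2} x]:  - A^{2} = -4
These equations allow (A, B) = (-2, 2) or (2, -2).
Impose the point condition(s):
  u(0, 0) = -2  ⟹  B = -2
Only A = 2, B = -2 satisfies everything.
Hence u(x, t) = 2 t x - 2 e^{t}.

Answer: u(x, t) = 2 t x - 2 e^{t}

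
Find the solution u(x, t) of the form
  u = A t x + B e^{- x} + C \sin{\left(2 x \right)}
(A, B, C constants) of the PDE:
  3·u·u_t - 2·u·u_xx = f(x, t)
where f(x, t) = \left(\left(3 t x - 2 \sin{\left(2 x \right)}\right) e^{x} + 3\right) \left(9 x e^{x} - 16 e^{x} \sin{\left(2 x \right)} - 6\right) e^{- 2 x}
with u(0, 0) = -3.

Substitute the ansatz u = A t x + B e^{- x} + C \sin{\left(2 x \right)} into the left-hand side.
Derivatives of the ansatz:
  u_t = A x
  u_xx = B e^{- x} - 4 C \sin{\left(2 x \right)}
Term by term:
  3·u·u_t = 3 A^{2} t x^{2} + 3 A B x e^{- x} + 3 A C x \sin{\left(2 x \right)}
  -2·u·u_xx = - 2 A B t x e^{- x} + 8 A C t x \sin{\left(2 x \right)} - 2 B^{2} e^{- 2 x} + 6 B C e^{- x} \sin{\left(2 x \right)} + 8 C^{2} \sin^{2}{\left(2 x \right)}
So the left-hand side equals
  3 A^{2} t x^{2} - 2 A B t x e^{- x} + 3 A B x e^{- x} + 8 A C t x \sin{\left(2 x \right)} + 3 A C x \sin{\left(2 x \right)} - 2 B^{2} e^{- 2 x} + 6 B C e^{- x} \sin{\left(2 x \right)} + 8 C^{2} \sin^{2}{\left(2 x \right)}
This must equal f(x, t) identically; expanded, f = 27 t x^{2} - 48 t x \sin{\left(2 x \right)} - 18 t x e^{- x} - 18 x \sin{\left(2 x \right)} + 27 x e^{- x} + 32 \sin^{2}{\left(2 x \right)} - 36 e^{- x} \sin{\left(2 x \right)} - 18 e^{- 2 x}.
Matching coefficients of the independent functions:
  [t x^{2}]:  3 A^{2} = 27
  [x e^{- x}]:  3 A B = 27
  [x \sin{\left(2 x \right)}]:  3 A C = -18
  [e^{- x} \sin{\left(2 x \right)}]:  6 B C = -36
  [t x e^{- x}]:  - 2 A B = -18
  [t x \sin{\left(2 x \right)}]:  8 A C = -48
  [e^{- 2 x}]:  - 2 B^{2} = -18
  [\sin^{2}{\left(2 x \right)}]:  8 C^{2} = 32
These equations allow (A, B, C) = (-3, -3, 2) or (3, 3, -2).
Impose the point condition(s):
  u(0, 0) = -3  ⟹  B = -3
Only A = -3, B = -3, C = 2 satisfies everything.
Hence u(x, t) = - 3 t x + 2 \sin{\left(2 x \right)} - 3 e^{- x}.

Answer: u(x, t) = - 3 t x + 2 \sin{\left(2 x \right)} - 3 e^{- x}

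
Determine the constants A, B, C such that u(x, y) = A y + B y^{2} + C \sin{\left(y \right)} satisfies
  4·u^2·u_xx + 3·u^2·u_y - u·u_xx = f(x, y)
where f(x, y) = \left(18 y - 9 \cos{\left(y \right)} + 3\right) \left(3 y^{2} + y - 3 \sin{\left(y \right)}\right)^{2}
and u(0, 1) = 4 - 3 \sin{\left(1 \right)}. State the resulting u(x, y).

Answer: u(x, y) = 3 y^{2} + y - 3 \sin{\left(y \right)}

Derivation:
Substitute the ansatz u = A y + B y^{2} + C \sin{\left(y \right)} into the left-hand side.
Derivatives of the ansatz:
  u_xx = 0
  u_y = A + 2 B y + C \cos{\left(y \right)}
Term by term:
  4·u^2·u_xx = 0
  3·u^2·u_y = 3 A^{3} y^{2} + 12 A^{2} B y^{3} + 3 A^{2} C y^{2} \cos{\left(y \right)} + 6 A^{2} C y \sin{\left(y \right)} + 15 A B^{2} y^{4} + 6 A B C y^{3} \cos{\left(y \right)} + 18 A B C y^{2} \sin{\left(y \right)} + 6 A C^{2} y \sin{\left(y \right)} \cos{\left(y \right)} + 3 A C^{2} \sin^{2}{\left(y \right)} + 6 B^{3} y^{5} + 3 B^{2} C y^{4} \cos{\left(y \right)} + 12 B^{2} C y^{3} \sin{\left(y \right)} + 6 B C^{2} y^{2} \sin{\left(y \right)} \cos{\left(y \right)} + 6 B C^{2} y \sin^{2}{\left(y \right)} + 3 C^{3} \sin^{2}{\left(y \right)} \cos{\left(y \right)}
  -u·u_xx = 0
So the left-hand side equals
  3 A^{3} y^{2} + 12 A^{2} B y^{3} + 3 A^{2} C y^{2} \cos{\left(y \right)} + 6 A^{2} C y \sin{\left(y \right)} + 15 A B^{2} y^{4} + 6 A B C y^{3} \cos{\left(y \right)} + 18 A B C y^{2} \sin{\left(y \right)} + 6 A C^{2} y \sin{\left(y \right)} \cos{\left(y \right)} + 3 A C^{2} \sin^{2}{\left(y \right)} + 6 B^{3} y^{5} + 3 B^{2} C y^{4} \cos{\left(y \right)} + 12 B^{2} C y^{3} \sin{\left(y \right)} + 6 B C^{2} y^{2} \sin{\left(y \right)} \cos{\left(y \right)} + 6 B C^{2} y \sin^{2}{\left(y \right)} + 3 C^{3} \sin^{2}{\left(y \right)} \cos{\left(y \right)}
This must equal f(x, y) identically; expanded, f = 162 y^{5} - 81 y^{4} \cos{\left(y \right)} + 135 y^{4} - 324 y^{3} \sin{\left(y \right)} - 54 y^{3} \cos{\left(y \right)} + 36 y^{3} + 162 y^{2} \sin{\left(y \right)} \cos{\left(y \right)} - 162 y^{2} \sin{\left(y \right)} - 9 y^{2} \cos{\left(y \right)} + 3 y^{2} + 162 y \sin^{2}{\left(y \right)} + 54 y \sin{\left(y \right)} \cos{\left(y \right)} - 18 y \sin{\left(y \right)} - 81 \sin^{2}{\left(y \right)} \cos{\left(y \right)} + 27 \sin^{2}{\left(y \right)}.
Matching coefficients of the independent functions:
(each divided by its leading coefficient; functions giving the same equation are listed together)
  [y^{2}]:  A^{3} - 1 = 0
  [y^{3}]:  A^{2} B - 3 = 0
  [y^{4}]:  A B^{2} - 9 = 0
  [y^{5}]:  B^{3} - 27 = 0
  [y \sin{\left(y \right)}, y^{2} \cos{\left(y \right)}]:  A^{2} C + 3 = 0
  [y \sin^{2}{\left(y \right)}, y^{2} \sin{\left(y \right)} \cos{\left(y \right)}]:  B C^{2} - 27 = 0
  [y^{2} \sin{\left(y \right)}, y^{3} \cos{\left(y \right)}]:  A B C + 9 = 0
  [y^{3} \sin{\left(y \right)}, y^{4} \cos{\left(y \right)}]:  B^{2} C + 27 = 0
  [\sin^{2}{\left(y \right)} \cos{\left(y \right)}]:  C^{3} + 27 = 0
  [y \sin{\left(y \right)} \cos{\left(y \right)}, \sin^{2}{\left(y \right)}]:  A C^{2} - 9 = 0
Solving: A = 1, B = 3, C = -3.
Check against the point condition:
  u(0, 1) = 4 - 3 \sin{\left(1 \right)}  ⟹  A + B + C \sin{\left(1 \right)} = 4 - 3 \sin{\left(1 \right)}  ✓
Hence u(x, y) = 3 y^{2} + y - 3 \sin{\left(y \right)}.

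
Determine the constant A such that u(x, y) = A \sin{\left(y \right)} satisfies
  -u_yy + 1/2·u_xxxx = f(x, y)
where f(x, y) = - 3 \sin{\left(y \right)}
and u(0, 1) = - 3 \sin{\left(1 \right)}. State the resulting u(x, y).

Substitute the ansatz u = A \sin{\left(y \right)} into the left-hand side.
Derivatives of the ansatz:
  u_yy = - A \sin{\left(y \right)}
  u_xxxx = 0
Term by term:
  -u_yy = A \sin{\left(y \right)}
  1/2·u_xxxx = 0
So the left-hand side equals
  A \sin{\left(y \right)}
This must equal f(x, y) = - 3 \sin{\left(y \right)} identically.
Matching coefficients of the independent functions:
  [\sin{\left(y \right)}]:  A = -3
Solving: A = -3.
Check against the point condition:
  u(0, 1) = - 3 \sin{\left(1 \right)}  ⟹  A \sin{\left(1 \right)} = - 3 \sin{\left(1 \right)}  ✓
Hence u(x, y) = - 3 \sin{\left(y \right)}.

Answer: u(x, y) = - 3 \sin{\left(y \right)}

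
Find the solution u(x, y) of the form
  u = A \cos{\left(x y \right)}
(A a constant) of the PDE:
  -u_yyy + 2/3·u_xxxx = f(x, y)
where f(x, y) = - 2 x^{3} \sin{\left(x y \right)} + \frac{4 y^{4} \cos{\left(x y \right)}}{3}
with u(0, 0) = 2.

Answer: u(x, y) = 2 \cos{\left(x y \right)}

Derivation:
Substitute the ansatz u = A \cos{\left(x y \right)} into the left-hand side.
Derivatives of the ansatz:
  u_yyy = A x^{3} \sin{\left(x y \right)}
  u_xxxx = A y^{4} \cos{\left(x y \right)}
Term by term:
  -u_yyy = - A x^{3} \sin{\left(x y \right)}
  2/3·u_xxxx = \frac{2 A y^{4} \cos{\left(x y \right)}}{3}
So the left-hand side equals
  - A x^{3} \sin{\left(x y \right)} + \frac{2 A y^{4} \cos{\left(x y \right)}}{3}
This must equal f(x, y) = - 2 x^{3} \sin{\left(x y \right)} + \frac{4 y^{4} \cos{\left(x y \right)}}{3} identically.
Matching coefficients of the independent functions:
  [x^{3} \sin{\left(x y \right)}]:  - A = -2
  [y^{4} \cos{\left(x y \right)}]:  \frac{2 A}{3} = \frac{4}{3}
Solving: A = 2.
Check against the point condition:
  u(0, 0) = 2  ⟹  A = 2  ✓
Hence u(x, y) = 2 \cos{\left(x y \right)}.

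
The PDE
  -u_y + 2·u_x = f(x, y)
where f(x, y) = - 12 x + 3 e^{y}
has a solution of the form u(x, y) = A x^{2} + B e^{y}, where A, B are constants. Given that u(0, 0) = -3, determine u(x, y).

Answer: u(x, y) = - 3 x^{2} - 3 e^{y}

Derivation:
Substitute the ansatz u = A x^{2} + B e^{y} into the left-hand side.
Derivatives of the ansatz:
  u_y = B e^{y}
  u_x = 2 A x
Term by term:
  -u_y = - B e^{y}
  2·u_x = 4 A x
So the left-hand side equals
  4 A x - B e^{y}
This must equal f(x, y) = - 12 x + 3 e^{y} identically.
Matching coefficients of the independent functions:
  [x]:  4 A = -12
  [e^{y}]:  - B = 3
Solving: A = -3, B = -3.
Check against the point condition:
  u(0, 0) = -3  ⟹  B = -3  ✓
Hence u(x, y) = - 3 x^{2} - 3 e^{y}.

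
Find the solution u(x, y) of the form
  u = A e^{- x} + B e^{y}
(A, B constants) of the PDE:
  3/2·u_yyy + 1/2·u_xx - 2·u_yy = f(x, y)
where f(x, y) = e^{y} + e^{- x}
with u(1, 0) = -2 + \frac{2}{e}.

Substitute the ansatz u = A e^{- x} + B e^{y} into the left-hand side.
Derivatives of the ansatz:
  u_yyy = B e^{y}
  u_xx = A e^{- x}
  u_yy = B e^{y}
Term by term:
  3/2·u_yyy = \frac{3 B e^{y}}{2}
  1/2·u_xx = \frac{A e^{- x}}{2}
  -2·u_yy = - 2 B e^{y}
So the left-hand side equals
  \frac{A e^{- x}}{2} - \frac{B e^{y}}{2}
This must equal f(x, y) = e^{y} + e^{- x} identically.
Matching coefficients of the independent functions:
  [e^{- x}]:  \frac{A}{2} = 1
  [e^{y}]:  - \frac{B}{2} = 1
Solving: A = 2, B = -2.
Check against the point condition:
  u(1, 0) = -2 + \frac{2}{e}  ⟹  \frac{A}{e} + B = -2 + \frac{2}{e}  ✓
Hence u(x, y) = - 2 e^{y} + 2 e^{- x}.

Answer: u(x, y) = - 2 e^{y} + 2 e^{- x}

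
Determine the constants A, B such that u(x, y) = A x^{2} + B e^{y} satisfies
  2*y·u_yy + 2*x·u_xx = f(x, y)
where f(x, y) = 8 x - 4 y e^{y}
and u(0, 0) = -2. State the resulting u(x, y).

Answer: u(x, y) = 2 x^{2} - 2 e^{y}

Derivation:
Substitute the ansatz u = A x^{2} + B e^{y} into the left-hand side.
Derivatives of the ansatz:
  u_yy = B e^{y}
  u_xx = 2 A
Term by term:
  2*y·u_yy = 2 B y e^{y}
  2*x·u_xx = 4 A x
So the left-hand side equals
  4 A x + 2 B y e^{y}
This must equal f(x, y) = 8 x - 4 y e^{y} identically.
Matching coefficients of the independent functions:
  [x]:  4 A = 8
  [y e^{y}]:  2 B = -4
Solving: A = 2, B = -2.
Check against the point condition:
  u(0, 0) = -2  ⟹  B = -2  ✓
Hence u(x, y) = 2 x^{2} - 2 e^{y}.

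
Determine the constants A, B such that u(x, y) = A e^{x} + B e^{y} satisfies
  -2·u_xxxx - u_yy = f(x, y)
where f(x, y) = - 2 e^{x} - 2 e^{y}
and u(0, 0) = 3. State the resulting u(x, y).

Substitute the ansatz u = A e^{x} + B e^{y} into the left-hand side.
Derivatives of the ansatz:
  u_xxxx = A e^{x}
  u_yy = B e^{y}
Term by term:
  -2·u_xxxx = - 2 A e^{x}
  -u_yy = - B e^{y}
So the left-hand side equals
  - 2 A e^{x} - B e^{y}
This must equal f(x, y) = - 2 e^{x} - 2 e^{y} identically.
Matching coefficients of the independent functions:
  [e^{x}]:  - 2 A = -2
  [e^{y}]:  - B = -2
Solving: A = 1, B = 2.
Check against the point condition:
  u(0, 0) = 3  ⟹  A + B = 3  ✓
Hence u(x, y) = e^{x} + 2 e^{y}.

Answer: u(x, y) = e^{x} + 2 e^{y}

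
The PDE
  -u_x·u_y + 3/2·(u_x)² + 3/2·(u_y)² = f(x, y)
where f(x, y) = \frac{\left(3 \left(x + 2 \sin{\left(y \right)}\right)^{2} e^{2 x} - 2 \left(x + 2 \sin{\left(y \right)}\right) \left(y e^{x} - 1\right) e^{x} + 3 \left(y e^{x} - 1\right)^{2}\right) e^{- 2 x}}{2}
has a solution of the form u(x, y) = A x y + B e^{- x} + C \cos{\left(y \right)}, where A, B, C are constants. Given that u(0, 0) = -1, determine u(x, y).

Substitute the ansatz u = A x y + B e^{- x} + C \cos{\left(y \right)} into the left-hand side.
Derivatives of the ansatz:
  u_x = A y - B e^{- x}
  u_y = A x - C \sin{\left(y \right)}
Term by term:
  -u_x·u_y = - A^{2} x y + A B x e^{- x} + A C y \sin{\left(y \right)} - B C e^{- x} \sin{\left(y \right)}
  3/2·(u_x)² = \frac{3 A^{2} y^{2}}{2} - 3 A B y e^{- x} + \frac{3 B^{2} e^{- 2 x}}{2}
  3/2·(u_y)² = \frac{3 A^{2} x^{2}}{2} - 3 A C x \sin{\left(y \right)} + \frac{3 C^{2} \sin^{2}{\left(y \right)}}{2}
So the left-hand side equals
  \frac{3 A^{2} x^{2}}{2} - A^{2} x y + \frac{3 A^{2} y^{2}}{2} + A B x e^{- x} - 3 A B y e^{- x} - 3 A C x \sin{\left(y \right)} + A C y \sin{\left(y \right)} + \frac{3 B^{2} e^{- 2 x}}{2} - B C e^{- x} \sin{\left(y \right)} + \frac{3 C^{2} \sin^{2}{\left(y \right)}}{2}
This must equal f(x, y) identically; expanded, f = \frac{3 x^{2}}{2} - x y + 6 x \sin{\left(y \right)} + x e^{- x} + \frac{3 y^{2}}{2} - 2 y \sin{\left(y \right)} - 3 y e^{- x} + 6 \sin^{2}{\left(y \right)} + 2 e^{- x} \sin{\left(y \right)} + \frac{3 e^{- 2 x}}{2}.
Matching coefficients of the independent functions:
  [x^{2}, y^{2}]:  \frac{3 A^{2}}{2} = \frac{3}{2}
  [x y]:  - A^{2} = -1
  [x e^{- x}]:  A B = 1
  [x \sin{\left(y \right)}]:  - 3 A C = 6
  [y e^{- x}]:  - 3 A B = -3
  [y \sin{\left(y \right)}]:  A C = -2
  [e^{- x} \sin{\left(y \right)}]:  - B C = 2
  [e^{- 2 x}]:  \frac{3 B^{2}}{2} = \frac{3}{2}
  [\sin^{2}{\left(y \right)}]:  \frac{3 C^{2}}{2} = 6
These equations allow (A, B, C) = (-1, -1, 2) or (1, 1, -2).
Impose the point condition(s):
  u(0, 0) = -1  ⟹  B + C = -1
Only A = 1, B = 1, C = -2 satisfies everything.
Hence u(x, y) = x y - 2 \cos{\left(y \right)} + e^{- x}.

Answer: u(x, y) = x y - 2 \cos{\left(y \right)} + e^{- x}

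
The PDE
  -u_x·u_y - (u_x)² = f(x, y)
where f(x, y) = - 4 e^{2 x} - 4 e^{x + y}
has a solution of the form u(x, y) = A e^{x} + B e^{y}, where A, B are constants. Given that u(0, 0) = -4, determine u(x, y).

Answer: u(x, y) = - 2 e^{x} - 2 e^{y}

Derivation:
Substitute the ansatz u = A e^{x} + B e^{y} into the left-hand side.
Derivatives of the ansatz:
  u_x = A e^{x}
  u_y = B e^{y}
Term by term:
  -u_x·u_y = - A B e^{x} e^{y}
  -(u_x)² = - A^{2} e^{2 x}
So the left-hand side equals
  - A^{2} e^{2 x} - A B e^{x} e^{y}
This must equal f(x, y) identically; expanded, f = - 4 e^{2 x} - 4 e^{x} e^{y}.
Matching coefficients of the independent functions:
  [e^{x} e^{y}]:  - A B = -4
  [e^{2 x}]:  - A^{2} = -4
These equations allow (A, B) = (-2, -2) or (2, 2).
Impose the point condition(s):
  u(0, 0) = -4  ⟹  A + B = -4
Only A = -2, B = -2 satisfies everything.
Hence u(x, y) = - 2 e^{x} - 2 e^{y}.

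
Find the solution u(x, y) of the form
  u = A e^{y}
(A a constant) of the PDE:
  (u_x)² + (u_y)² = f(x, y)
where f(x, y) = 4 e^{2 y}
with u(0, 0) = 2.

Substitute the ansatz u = A e^{y} into the left-hand side.
Derivatives of the ansatz:
  u_x = 0
  u_y = A e^{y}
Term by term:
  (u_x)² = 0
  (u_y)² = A^{2} e^{2 y}
So the left-hand side equals
  A^{2} e^{2 y}
This must equal f(x, y) = 4 e^{2 y} identically.
Matching coefficients of the independent functions:
  [e^{2 y}]:  A^{2} = 4
These equations allow (A) = (-2) or (2).
Impose the point condition(s):
  u(0, 0) = 2  ⟹  A = 2
Only A = 2 satisfies everything.
Hence u(x, y) = 2 e^{y}.

Answer: u(x, y) = 2 e^{y}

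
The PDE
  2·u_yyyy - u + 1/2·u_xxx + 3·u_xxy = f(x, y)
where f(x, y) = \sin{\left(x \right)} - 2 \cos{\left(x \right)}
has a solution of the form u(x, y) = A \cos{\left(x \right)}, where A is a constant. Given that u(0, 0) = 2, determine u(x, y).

Answer: u(x, y) = 2 \cos{\left(x \right)}

Derivation:
Substitute the ansatz u = A \cos{\left(x \right)} into the left-hand side.
Derivatives of the ansatz:
  u_yyyy = 0
  u_xxx = A \sin{\left(x \right)}
  u_xxy = 0
Term by term:
  2·u_yyyy = 0
  -u = - A \cos{\left(x \right)}
  1/2·u_xxx = \frac{A \sin{\left(x \right)}}{2}
  3·u_xxy = 0
So the left-hand side equals
  \frac{A \sin{\left(x \right)}}{2} - A \cos{\left(x \right)}
This must equal f(x, y) = \sin{\left(x \right)} - 2 \cos{\left(x \right)} identically.
Matching coefficients of the independent functions:
  [\sin{\left(x \right)}]:  \frac{A}{2} = 1
  [\cos{\left(x \right)}]:  - A = -2
Solving: A = 2.
Check against the point condition:
  u(0, 0) = 2  ⟹  A = 2  ✓
Hence u(x, y) = 2 \cos{\left(x \right)}.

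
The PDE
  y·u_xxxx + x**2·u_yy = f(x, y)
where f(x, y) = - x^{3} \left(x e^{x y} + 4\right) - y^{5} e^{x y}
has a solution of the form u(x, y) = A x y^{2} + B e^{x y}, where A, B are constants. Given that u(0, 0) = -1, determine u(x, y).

Substitute the ansatz u = A x y^{2} + B e^{x y} into the left-hand side.
Derivatives of the ansatz:
  u_xxxx = B y^{4} e^{x y}
  u_yy = 2 A x + B x^{2} e^{x y}
Term by term:
  y·u_xxxx = B y^{5} e^{x y}
  x**2·u_yy = 2 A x^{3} + B x^{4} e^{x y}
So the left-hand side equals
  2 A x^{3} + B x^{4} e^{x y} + B y^{5} e^{x y}
This must equal f(x, y) identically; expanded, f = - x^{4} e^{x y} - 4 x^{3} - y^{5} e^{x y}.
Matching coefficients of the independent functions:
  [x^{3}]:  2 A = -4
  [x^{4} e^{x y}, y^{5} e^{x y}]:  B = -1
Solving: A = -2, B = -1.
Check against the point condition:
  u(0, 0) = -1  ⟹  B = -1  ✓
Hence u(x, y) = - 2 x y^{2} - e^{x y}.

Answer: u(x, y) = - 2 x y^{2} - e^{x y}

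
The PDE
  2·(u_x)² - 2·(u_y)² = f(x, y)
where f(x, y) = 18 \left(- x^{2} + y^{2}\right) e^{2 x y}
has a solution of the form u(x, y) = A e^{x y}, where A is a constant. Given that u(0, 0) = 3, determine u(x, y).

Substitute the ansatz u = A e^{x y} into the left-hand side.
Derivatives of the ansatz:
  u_x = A y e^{x y}
  u_y = A x e^{x y}
Term by term:
  2·(u_x)² = 2 A^{2} y^{2} e^{2 x y}
  -2·(u_y)² = - 2 A^{2} x^{2} e^{2 x y}
So the left-hand side equals
  - 2 A^{2} x^{2} e^{2 x y} + 2 A^{2} y^{2} e^{2 x y}
This must equal f(x, y) identically; expanded, f = - 18 x^{2} e^{2 x y} + 18 y^{2} e^{2 x y}.
Matching coefficients of the independent functions:
  [x^{2} e^{2 x y}]:  - 2 A^{2} = -18
  [y^{2} e^{2 x y}]:  2 A^{2} = 18
These equations allow (A) = (-3) or (3).
Impose the point condition(s):
  u(0, 0) = 3  ⟹  A = 3
Only A = 3 satisfies everything.
Hence u(x, y) = 3 e^{x y}.

Answer: u(x, y) = 3 e^{x y}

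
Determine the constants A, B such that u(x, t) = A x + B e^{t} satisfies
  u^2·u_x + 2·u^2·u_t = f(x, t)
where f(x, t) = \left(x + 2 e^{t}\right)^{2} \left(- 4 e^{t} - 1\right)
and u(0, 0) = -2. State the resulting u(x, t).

Substitute the ansatz u = A x + B e^{t} into the left-hand side.
Derivatives of the ansatz:
  u_x = A
  u_t = B e^{t}
Term by term:
  u^2·u_x = A^{3} x^{2} + 2 A^{2} B x e^{t} + A B^{2} e^{2 t}
  2·u^2·u_t = 2 A^{2} B x^{2} e^{t} + 4 A B^{2} x e^{2 t} + 2 B^{3} e^{3 t}
So the left-hand side equals
  A^{3} x^{2} + 2 A^{2} B x^{2} e^{t} + 2 A^{2} B x e^{t} + 4 A B^{2} x e^{2 t} + A B^{2} e^{2 t} + 2 B^{3} e^{3 t}
This must equal f(x, t) identically; expanded, f = - 4 x^{2} e^{t} - x^{2} - 16 x e^{2 t} - 4 x e^{t} - 16 e^{3 t} - 4 e^{2 t}.
Matching coefficients of the independent functions:
  [x^{2}]:  A^{3} = -1
  [x e^{t}, x^{2} e^{t}]:  2 A^{2} B = -4
  [x e^{2 t}]:  4 A B^{2} = -16
  [e^{2 t}]:  A B^{2} = -4
  [e^{3 t}]:  2 B^{3} = -16
Solving: A = -1, B = -2.
Check against the point condition:
  u(0, 0) = -2  ⟹  B = -2  ✓
Hence u(x, t) = - x - 2 e^{t}.

Answer: u(x, t) = - x - 2 e^{t}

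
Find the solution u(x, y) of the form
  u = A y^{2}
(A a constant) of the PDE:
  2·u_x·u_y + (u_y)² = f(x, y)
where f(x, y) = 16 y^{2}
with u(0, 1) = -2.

Substitute the ansatz u = A y^{2} into the left-hand side.
Derivatives of the ansatz:
  u_x = 0
  u_y = 2 A y
Term by term:
  2·u_x·u_y = 0
  (u_y)² = 4 A^{2} y^{2}
So the left-hand side equals
  4 A^{2} y^{2}
This must equal f(x, y) = 16 y^{2} identically.
Matching coefficients of the independent functions:
  [y^{2}]:  4 A^{2} = 16
These equations allow (A) = (-2) or (2).
Impose the point condition(s):
  u(0, 1) = -2  ⟹  A = -2
Only A = -2 satisfies everything.
Hence u(x, y) = - 2 y^{2}.

Answer: u(x, y) = - 2 y^{2}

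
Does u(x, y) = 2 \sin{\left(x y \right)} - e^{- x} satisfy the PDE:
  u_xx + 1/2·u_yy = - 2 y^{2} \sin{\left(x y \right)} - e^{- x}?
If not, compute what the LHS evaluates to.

Answer: No, the LHS evaluates to \left(\left(- x^{2} - 2 y^{2}\right) e^{x} \sin{\left(x y \right)} - 1\right) e^{- x}

Derivation:
Evaluate each term of the left-hand side for u = 2 \sin{\left(x y \right)} - e^{- x}.
Derivatives:
  u_xx = - 2 y^{2} \sin{\left(x y \right)} - e^{- x}
  u_yy = - 2 x^{2} \sin{\left(x y \right)}
Terms:
  u_xx = - 2 y^{2} \sin{\left(x y \right)} - e^{- x}
  1/2·u_yy = - x^{2} \sin{\left(x y \right)}
Sum: LHS = \left(\left(- x^{2} - 2 y^{2}\right) e^{x} \sin{\left(x y \right)} - 1\right) e^{- x}
Given right-hand side: - 2 y^{2} \sin{\left(x y \right)} - e^{- x}. Difference LHS − RHS = - x^{2} \sin{\left(x y \right)} ≠ 0, so u is not a solution.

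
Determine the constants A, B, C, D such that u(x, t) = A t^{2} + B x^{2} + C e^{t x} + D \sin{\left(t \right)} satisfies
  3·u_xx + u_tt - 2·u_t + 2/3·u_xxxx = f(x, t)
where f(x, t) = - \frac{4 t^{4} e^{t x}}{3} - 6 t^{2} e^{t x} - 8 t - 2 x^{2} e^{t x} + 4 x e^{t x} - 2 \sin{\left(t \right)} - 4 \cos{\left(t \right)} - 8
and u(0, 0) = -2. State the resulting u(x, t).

Substitute the ansatz u = A t^{2} + B x^{2} + C e^{t x} + D \sin{\left(t \right)} into the left-hand side.
Derivatives of the ansatz:
  u_xx = 2 B + C t^{2} e^{t x}
  u_tt = 2 A + C x^{2} e^{t x} - D \sin{\left(t \right)}
  u_t = 2 A t + C x e^{t x} + D \cos{\left(t \right)}
  u_xxxx = C t^{4} e^{t x}
Term by term:
  3·u_xx = 6 B + 3 C t^{2} e^{t x}
  u_tt = 2 A + C x^{2} e^{t x} - D \sin{\left(t \right)}
  -2·u_t = - 4 A t - 2 C x e^{t x} - 2 D \cos{\left(t \right)}
  2/3·u_xxxx = \frac{2 C t^{4} e^{t x}}{3}
So the left-hand side equals
  - 4 A t + 2 A + 6 B + \frac{2 C t^{4} e^{t x}}{3} + 3 C t^{2} e^{t x} + C x^{2} e^{t x} - 2 C x e^{t x} - D \sin{\left(t \right)} - 2 D \cos{\left(t \right)}
This must equal f(x, t) = - \frac{4 t^{4} e^{t x}}{3} - 6 t^{2} e^{t x} - 8 t - 2 x^{2} e^{t x} + 4 x e^{t x} - 2 \sin{\left(t \right)} - 4 \cos{\left(t \right)} - 8 identically.
Matching coefficients of the independent functions:
  [constant term]:  2 A + 6 B = -8
  [t]:  - 4 A = -8
  [t^{2} e^{t x}]:  3 C = -6
  [t^{4} e^{t x}]:  \frac{2 C}{3} = - \frac{4}{3}
  [x e^{t x}]:  - 2 C = 4
  [x^{2} e^{t x}]:  C = -2
  [\sin{\left(t \right)}]:  - D = -2
  [\cos{\left(t \right)}]:  - 2 D = -4
Solving: A = 2, B = -2, C = -2, D = 2.
Check against the point condition:
  u(0, 0) = -2  ⟹  C = -2  ✓
Hence u(x, t) = 2 t^{2} - 2 x^{2} - 2 e^{t x} + 2 \sin{\left(t \right)}.

Answer: u(x, t) = 2 t^{2} - 2 x^{2} - 2 e^{t x} + 2 \sin{\left(t \right)}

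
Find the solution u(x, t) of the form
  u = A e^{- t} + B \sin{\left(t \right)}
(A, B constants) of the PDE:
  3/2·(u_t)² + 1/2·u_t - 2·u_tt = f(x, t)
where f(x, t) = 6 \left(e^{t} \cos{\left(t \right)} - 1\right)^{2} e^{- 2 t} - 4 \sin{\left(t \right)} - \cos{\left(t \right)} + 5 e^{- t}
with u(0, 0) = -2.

Answer: u(x, t) = - 2 \sin{\left(t \right)} - 2 e^{- t}

Derivation:
Substitute the ansatz u = A e^{- t} + B \sin{\left(t \right)} into the left-hand side.
Derivatives of the ansatz:
  u_t = - A e^{- t} + B \cos{\left(t \right)}
  u_tt = A e^{- t} - B \sin{\left(t \right)}
Term by term:
  3/2·(u_t)² = \frac{3 A^{2} e^{- 2 t}}{2} - 3 A B e^{- t} \cos{\left(t \right)} + \frac{3 B^{2} \cos^{2}{\left(t \right)}}{2}
  1/2·u_t = - \frac{A e^{- t}}{2} + \frac{B \cos{\left(t \right)}}{2}
  -2·u_tt = - 2 A e^{- t} + 2 B \sin{\left(t \right)}
So the left-hand side equals
  \frac{3 A^{2} e^{- 2 t}}{2} - 3 A B e^{- t} \cos{\left(t \right)} - \frac{5 A e^{- t}}{2} + \frac{3 B^{2} \cos^{2}{\left(t \right)}}{2} + 2 B \sin{\left(t \right)} + \frac{B \cos{\left(t \right)}}{2}
This must equal f(x, t) identically; expanded, f = - 4 \sin{\left(t \right)} + 6 \cos^{2}{\left(t \right)} - \cos{\left(t \right)} - 12 e^{- t} \cos{\left(t \right)} + 5 e^{- t} + 6 e^{- 2 t}.
Matching coefficients of the independent functions:
  [e^{- t} \cos{\left(t \right)}]:  - 3 A B = -12
  [e^{- 2 t}]:  \frac{3 A^{2}}{2} = 6
  [e^{- t}]:  - \frac{5 A}{2} = 5
  [\sin{\left(t \right)}]:  2 B = -4
  [\cos{\left(t \right)}]:  \frac{B}{2} = -1
  [\cos^{2}{\left(t \right)}]:  \frac{3 B^{2}}{2} = 6
Solving: A = -2, B = -2.
Check against the point condition:
  u(0, 0) = -2  ⟹  A = -2  ✓
Hence u(x, t) = - 2 \sin{\left(t \right)} - 2 e^{- t}.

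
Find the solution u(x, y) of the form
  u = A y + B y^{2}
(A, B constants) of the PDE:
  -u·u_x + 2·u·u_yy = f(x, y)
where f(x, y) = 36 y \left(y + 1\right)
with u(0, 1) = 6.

Substitute the ansatz u = A y + B y^{2} into the left-hand side.
Derivatives of the ansatz:
  u_x = 0
  u_yy = 2 B
Term by term:
  -u·u_x = 0
  2·u·u_yy = 4 A B y + 4 B^{2} y^{2}
So the left-hand side equals
  4 A B y + 4 B^{2} y^{2}
This must equal f(x, y) identically; expanded, f = 36 y^{2} + 36 y.
Matching coefficients of the independent functions:
  [y]:  4 A B = 36
  [y^{2}]:  4 B^{2} = 36
These equations allow (A, B) = (-3, -3) or (3, 3).
Impose the point condition(s):
  u(0, 1) = 6  ⟹  A + B = 6
Only A = 3, B = 3 satisfies everything.
Hence u(x, y) = 3 y^{2} + 3 y.

Answer: u(x, y) = 3 y^{2} + 3 y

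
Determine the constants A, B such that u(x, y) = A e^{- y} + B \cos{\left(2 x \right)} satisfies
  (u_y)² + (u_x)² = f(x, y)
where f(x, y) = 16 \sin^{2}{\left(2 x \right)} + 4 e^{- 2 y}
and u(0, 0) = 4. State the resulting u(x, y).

Answer: u(x, y) = 2 \cos{\left(2 x \right)} + 2 e^{- y}

Derivation:
Substitute the ansatz u = A e^{- y} + B \cos{\left(2 x \right)} into the left-hand side.
Derivatives of the ansatz:
  u_y = - A e^{- y}
  u_x = - 2 B \sin{\left(2 x \right)}
Term by term:
  (u_y)² = A^{2} e^{- 2 y}
  (u_x)² = 4 B^{2} \sin^{2}{\left(2 x \right)}
So the left-hand side equals
  A^{2} e^{- 2 y} + 4 B^{2} \sin^{2}{\left(2 x \right)}
This must equal f(x, y) = 16 \sin^{2}{\left(2 x \right)} + 4 e^{- 2 y} identically.
Matching coefficients of the independent functions:
  [e^{- 2 y}]:  A^{2} = 4
  [\sin^{2}{\left(2 x \right)}]:  4 B^{2} = 16
These equations allow (A, B) = (-2, -2) or (-2, 2) or (2, -2) or (2, 2).
Impose the point condition(s):
  u(0, 0) = 4  ⟹  A + B = 4
Only A = 2, B = 2 satisfies everything.
Hence u(x, y) = 2 \cos{\left(2 x \right)} + 2 e^{- y}.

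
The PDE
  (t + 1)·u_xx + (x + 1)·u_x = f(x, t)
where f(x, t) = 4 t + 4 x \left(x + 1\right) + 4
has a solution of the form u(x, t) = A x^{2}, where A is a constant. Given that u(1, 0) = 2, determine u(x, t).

Answer: u(x, t) = 2 x^{2}

Derivation:
Substitute the ansatz u = A x^{2} into the left-hand side.
Derivatives of the ansatz:
  u_xx = 2 A
  u_x = 2 A x
Term by term:
  (t + 1)·u_xx = 2 A t + 2 A
  (x + 1)·u_x = 2 A x^{2} + 2 A x
So the left-hand side equals
  2 A t + 2 A x^{2} + 2 A x + 2 A
This must equal f(x, t) identically; expanded, f = 4 t + 4 x^{2} + 4 x + 4.
Matching coefficients of the independent functions:
  [constant term, t, x, x^{2}]:  2 A = 4
Solving: A = 2.
Check against the point condition:
  u(1, 0) = 2  ⟹  A = 2  ✓
Hence u(x, t) = 2 x^{2}.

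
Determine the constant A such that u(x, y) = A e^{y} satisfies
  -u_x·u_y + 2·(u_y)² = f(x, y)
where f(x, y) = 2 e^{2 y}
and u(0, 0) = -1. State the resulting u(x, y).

Substitute the ansatz u = A e^{y} into the left-hand side.
Derivatives of the ansatz:
  u_x = 0
  u_y = A e^{y}
Term by term:
  -u_x·u_y = 0
  2·(u_y)² = 2 A^{2} e^{2 y}
So the left-hand side equals
  2 A^{2} e^{2 y}
This must equal f(x, y) = 2 e^{2 y} identically.
Matching coefficients of the independent functions:
  [e^{2 y}]:  2 A^{2} = 2
These equations allow (A) = (-1) or (1).
Impose the point condition(s):
  u(0, 0) = -1  ⟹  A = -1
Only A = -1 satisfies everything.
Hence u(x, y) = - e^{y}.

Answer: u(x, y) = - e^{y}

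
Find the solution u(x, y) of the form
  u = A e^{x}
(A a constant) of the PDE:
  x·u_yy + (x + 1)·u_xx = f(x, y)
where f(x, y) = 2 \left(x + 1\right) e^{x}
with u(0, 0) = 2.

Answer: u(x, y) = 2 e^{x}

Derivation:
Substitute the ansatz u = A e^{x} into the left-hand side.
Derivatives of the ansatz:
  u_yy = 0
  u_xx = A e^{x}
Term by term:
  x·u_yy = 0
  (x + 1)·u_xx = A x e^{x} + A e^{x}
So the left-hand side equals
  A x e^{x} + A e^{x}
This must equal f(x, y) identically; expanded, f = 2 x e^{x} + 2 e^{x}.
Matching coefficients of the independent functions:
  [x e^{x}, e^{x}]:  A = 2
Solving: A = 2.
Check against the point condition:
  u(0, 0) = 2  ⟹  A = 2  ✓
Hence u(x, y) = 2 e^{x}.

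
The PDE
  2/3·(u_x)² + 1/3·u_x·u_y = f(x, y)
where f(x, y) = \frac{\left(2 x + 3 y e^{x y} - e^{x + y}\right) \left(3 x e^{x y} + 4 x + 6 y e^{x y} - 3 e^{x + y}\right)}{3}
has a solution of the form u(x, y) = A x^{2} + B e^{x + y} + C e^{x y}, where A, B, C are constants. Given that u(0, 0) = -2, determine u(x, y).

Substitute the ansatz u = A x^{2} + B e^{x + y} + C e^{x y} into the left-hand side.
Derivatives of the ansatz:
  u_x = 2 A x + B e^{x} e^{y} + C y e^{x y}
  u_y = B e^{x} e^{y} + C x e^{x y}
Term by term:
  2/3·(u_x)² = \frac{8 A^{2} x^{2}}{3} + \frac{8 A B x e^{x} e^{y}}{3} + \frac{8 A C x y e^{x y}}{3} + \frac{2 B^{2} e^{2 x} e^{2 y}}{3} + \frac{4 B C y e^{x} e^{y} e^{x y}}{3} + \frac{2 C^{2} y^{2} e^{2 x y}}{3}
  1/3·u_x·u_y = \frac{2 A B x e^{x} e^{y}}{3} + \frac{2 A C x^{2} e^{x y}}{3} + \frac{B^{2} e^{2 x} e^{2 y}}{3} + \frac{B C x e^{x} e^{y} e^{x y}}{3} + \frac{B C y e^{x} e^{y} e^{x y}}{3} + \frac{C^{2} x y e^{2 x y}}{3}
So the left-hand side equals
  \frac{8 A^{2} x^{2}}{3} + \frac{10 A B x e^{x} e^{y}}{3} + \frac{2 A C x^{2} e^{x y}}{3} + \frac{8 A C x y e^{x y}}{3} + B^{2} e^{2 x} e^{2 y} + \frac{B C x e^{x} e^{y} e^{x y}}{3} + \frac{5 B C y e^{x} e^{y} e^{x y}}{3} + \frac{C^{2} x y e^{2 x y}}{3} + \frac{2 C^{2} y^{2} e^{2 x y}}{3}
This must equal f(x, y) identically; expanded, f = 2 x^{2} e^{x y} + \frac{8 x^{2}}{3} + 3 x y e^{2 x y} + 8 x y e^{x y} - x e^{x} e^{y} e^{x y} - \frac{10 x e^{x} e^{y}}{3} + 6 y^{2} e^{2 x y} - 5 y e^{x} e^{y} e^{x y} + e^{2 x} e^{2 y}.
Matching coefficients of the independent functions:
  [x^{2}]:  \frac{8 A^{2}}{3} = \frac{8}{3}
  [x^{2} e^{x y}]:  \frac{2 A C}{3} = 2
  [y^{2} e^{2 x y}]:  \frac{2 C^{2}}{3} = 6
  [e^{2 x} e^{2 y}]:  B^{2} = 1
  [x y e^{x y}]:  \frac{8 A C}{3} = 8
  [x y e^{2 x y}]:  \frac{C^{2}}{3} = 3
  [x e^{x} e^{y}]:  \frac{10 A B}{3} = - \frac{10}{3}
  [x e^{x} e^{y} e^{x y}]:  \frac{B C}{3} = -1
  [y e^{x} e^{y} e^{x y}]:  \frac{5 B C}{3} = -5
These equations allow (A, B, C) = (-1, 1, -3) or (1, -1, 3).
Impose the point condition(s):
  u(0, 0) = -2  ⟹  B + C = -2
Only A = -1, B = 1, C = -3 satisfies everything.
Hence u(x, y) = - x^{2} - 3 e^{x y} + e^{x + y}.

Answer: u(x, y) = - x^{2} - 3 e^{x y} + e^{x + y}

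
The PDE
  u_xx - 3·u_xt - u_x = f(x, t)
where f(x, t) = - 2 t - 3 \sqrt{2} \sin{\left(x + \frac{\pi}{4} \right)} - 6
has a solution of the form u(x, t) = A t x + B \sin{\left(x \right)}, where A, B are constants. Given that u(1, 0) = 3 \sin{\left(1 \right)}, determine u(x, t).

Answer: u(x, t) = 2 t x + 3 \sin{\left(x \right)}

Derivation:
Substitute the ansatz u = A t x + B \sin{\left(x \right)} into the left-hand side.
Derivatives of the ansatz:
  u_xx = - B \sin{\left(x \right)}
  u_xt = A
  u_x = A t + B \cos{\left(x \right)}
Term by term:
  u_xx = - B \sin{\left(x \right)}
  -3·u_xt = - 3 A
  -u_x = - A t - B \cos{\left(x \right)}
So the left-hand side equals
  - A t - 3 A - B \sin{\left(x \right)} - B \cos{\left(x \right)}
This must equal f(x, t) identically; expanded, f = - 2 t - 3 \sin{\left(x \right)} - 3 \cos{\left(x \right)} - 6.
Matching coefficients of the independent functions:
  [constant term]:  - 3 A = -6
  [t]:  - A = -2
  [\sin{\left(x \right)}, \cos{\left(x \right)}]:  - B = -3
Solving: A = 2, B = 3.
Check against the point condition:
  u(1, 0) = 3 \sin{\left(1 \right)}  ⟹  B \sin{\left(1 \right)} = 3 \sin{\left(1 \right)}  ✓
Hence u(x, t) = 2 t x + 3 \sin{\left(x \right)}.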